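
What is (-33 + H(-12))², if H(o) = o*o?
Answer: 12321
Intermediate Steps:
H(o) = o²
(-33 + H(-12))² = (-33 + (-12)²)² = (-33 + 144)² = 111² = 12321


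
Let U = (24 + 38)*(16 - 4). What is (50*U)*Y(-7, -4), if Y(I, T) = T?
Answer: -148800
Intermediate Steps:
U = 744 (U = 62*12 = 744)
(50*U)*Y(-7, -4) = (50*744)*(-4) = 37200*(-4) = -148800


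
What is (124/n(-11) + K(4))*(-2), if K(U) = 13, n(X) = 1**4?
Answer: -274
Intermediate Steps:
n(X) = 1
(124/n(-11) + K(4))*(-2) = (124/1 + 13)*(-2) = (124*1 + 13)*(-2) = (124 + 13)*(-2) = 137*(-2) = -274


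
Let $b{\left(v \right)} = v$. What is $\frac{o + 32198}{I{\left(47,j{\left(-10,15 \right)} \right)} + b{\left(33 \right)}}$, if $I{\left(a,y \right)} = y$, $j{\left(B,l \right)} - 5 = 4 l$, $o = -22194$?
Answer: $\frac{5002}{49} \approx 102.08$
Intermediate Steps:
$j{\left(B,l \right)} = 5 + 4 l$
$\frac{o + 32198}{I{\left(47,j{\left(-10,15 \right)} \right)} + b{\left(33 \right)}} = \frac{-22194 + 32198}{\left(5 + 4 \cdot 15\right) + 33} = \frac{10004}{\left(5 + 60\right) + 33} = \frac{10004}{65 + 33} = \frac{10004}{98} = 10004 \cdot \frac{1}{98} = \frac{5002}{49}$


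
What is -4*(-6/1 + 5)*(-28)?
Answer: -112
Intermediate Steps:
-4*(-6/1 + 5)*(-28) = -4*(-6*1 + 5)*(-28) = -4*(-6 + 5)*(-28) = -4*(-1)*(-28) = 4*(-28) = -112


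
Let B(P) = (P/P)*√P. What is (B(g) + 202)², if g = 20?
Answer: 40824 + 808*√5 ≈ 42631.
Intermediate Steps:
B(P) = √P (B(P) = 1*√P = √P)
(B(g) + 202)² = (√20 + 202)² = (2*√5 + 202)² = (202 + 2*√5)²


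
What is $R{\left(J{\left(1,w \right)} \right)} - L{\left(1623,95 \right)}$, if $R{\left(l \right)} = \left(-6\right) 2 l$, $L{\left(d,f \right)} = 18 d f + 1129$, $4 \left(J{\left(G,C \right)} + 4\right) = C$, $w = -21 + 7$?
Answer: $-2776369$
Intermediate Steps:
$w = -14$
$J{\left(G,C \right)} = -4 + \frac{C}{4}$
$L{\left(d,f \right)} = 1129 + 18 d f$ ($L{\left(d,f \right)} = 18 d f + 1129 = 1129 + 18 d f$)
$R{\left(l \right)} = - 12 l$
$R{\left(J{\left(1,w \right)} \right)} - L{\left(1623,95 \right)} = - 12 \left(-4 + \frac{1}{4} \left(-14\right)\right) - \left(1129 + 18 \cdot 1623 \cdot 95\right) = - 12 \left(-4 - \frac{7}{2}\right) - \left(1129 + 2775330\right) = \left(-12\right) \left(- \frac{15}{2}\right) - 2776459 = 90 - 2776459 = -2776369$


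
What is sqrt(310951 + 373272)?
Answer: sqrt(684223) ≈ 827.18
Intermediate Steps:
sqrt(310951 + 373272) = sqrt(684223)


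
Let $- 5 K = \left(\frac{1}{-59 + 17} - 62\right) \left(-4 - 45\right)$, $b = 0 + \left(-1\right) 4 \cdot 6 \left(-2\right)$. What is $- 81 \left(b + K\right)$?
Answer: $\frac{90693}{2} \approx 45347.0$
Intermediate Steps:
$b = 48$ ($b = 0 + \left(-4\right) 6 \left(-2\right) = 0 - -48 = 0 + 48 = 48$)
$K = - \frac{3647}{6}$ ($K = - \frac{\left(\frac{1}{-59 + 17} - 62\right) \left(-4 - 45\right)}{5} = - \frac{\left(\frac{1}{-42} - 62\right) \left(-49\right)}{5} = - \frac{\left(- \frac{1}{42} - 62\right) \left(-49\right)}{5} = - \frac{\left(- \frac{2605}{42}\right) \left(-49\right)}{5} = \left(- \frac{1}{5}\right) \frac{18235}{6} = - \frac{3647}{6} \approx -607.83$)
$- 81 \left(b + K\right) = - 81 \left(48 - \frac{3647}{6}\right) = \left(-81\right) \left(- \frac{3359}{6}\right) = \frac{90693}{2}$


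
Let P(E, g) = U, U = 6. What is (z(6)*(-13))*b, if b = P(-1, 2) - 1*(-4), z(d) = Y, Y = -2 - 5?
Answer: 910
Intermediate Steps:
P(E, g) = 6
Y = -7
z(d) = -7
b = 10 (b = 6 - 1*(-4) = 6 + 4 = 10)
(z(6)*(-13))*b = -7*(-13)*10 = 91*10 = 910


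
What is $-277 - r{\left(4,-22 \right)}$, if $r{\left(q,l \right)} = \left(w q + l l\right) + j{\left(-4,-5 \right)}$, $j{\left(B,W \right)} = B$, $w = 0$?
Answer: $-757$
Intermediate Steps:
$r{\left(q,l \right)} = -4 + l^{2}$ ($r{\left(q,l \right)} = \left(0 q + l l\right) - 4 = \left(0 + l^{2}\right) - 4 = l^{2} - 4 = -4 + l^{2}$)
$-277 - r{\left(4,-22 \right)} = -277 - \left(-4 + \left(-22\right)^{2}\right) = -277 - \left(-4 + 484\right) = -277 - 480 = -757$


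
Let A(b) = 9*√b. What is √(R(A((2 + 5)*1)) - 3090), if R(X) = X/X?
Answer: I*√3089 ≈ 55.579*I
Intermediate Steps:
R(X) = 1
√(R(A((2 + 5)*1)) - 3090) = √(1 - 3090) = √(-3089) = I*√3089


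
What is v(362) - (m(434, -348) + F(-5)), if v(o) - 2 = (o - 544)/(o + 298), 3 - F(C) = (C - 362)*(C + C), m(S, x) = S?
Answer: 1067459/330 ≈ 3234.7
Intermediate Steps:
F(C) = 3 - 2*C*(-362 + C) (F(C) = 3 - (C - 362)*(C + C) = 3 - (-362 + C)*2*C = 3 - 2*C*(-362 + C))
v(o) = 2 + (-544 + o)/(298 + o) (v(o) = 2 + (o - 544)/(o + 298) = 2 + (-544 + o)/(298 + o))
v(362) - (m(434, -348) + F(-5)) = (52 + 3*362)/(298 + 362) - (434 + (3 - 2*(-5)² + 724*(-5))) = (52 + 1086)/660 - (434 + (3 - 2*25 - 3620)) = (1/660)*1138 - (434 + (3 - 50 - 3620)) = 569/330 - (434 - 3667) = 569/330 - 1*(-3233) = 569/330 + 3233 = 1067459/330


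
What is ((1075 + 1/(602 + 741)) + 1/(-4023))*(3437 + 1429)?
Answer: 9420751751810/1800963 ≈ 5.2310e+6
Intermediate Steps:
((1075 + 1/(602 + 741)) + 1/(-4023))*(3437 + 1429) = ((1075 + 1/1343) - 1/4023)*4866 = (1443726/1343 - 1/4023)*4866 = (5808108355/5402889)*4866 = 9420751751810/1800963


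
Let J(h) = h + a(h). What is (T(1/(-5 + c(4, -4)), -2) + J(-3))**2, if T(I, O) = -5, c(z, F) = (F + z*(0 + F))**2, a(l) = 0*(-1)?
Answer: 64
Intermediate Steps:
a(l) = 0
c(z, F) = (F + F*z)**2 (c(z, F) = (F + z*F)**2 = (F + F*z)**2)
J(h) = h (J(h) = h + 0 = h)
(T(1/(-5 + c(4, -4)), -2) + J(-3))**2 = (-5 - 3)**2 = (-8)**2 = 64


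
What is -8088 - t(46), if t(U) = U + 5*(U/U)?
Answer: -8139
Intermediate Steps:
t(U) = 5 + U (t(U) = U + 5*1 = U + 5 = 5 + U)
-8088 - t(46) = -8088 - (5 + 46) = -8088 - 1*51 = -8088 - 51 = -8139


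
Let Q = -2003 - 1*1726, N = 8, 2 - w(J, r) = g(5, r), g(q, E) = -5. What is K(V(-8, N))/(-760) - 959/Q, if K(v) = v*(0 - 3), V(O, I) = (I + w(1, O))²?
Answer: 649183/566808 ≈ 1.1453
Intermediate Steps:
w(J, r) = 7 (w(J, r) = 2 - 1*(-5) = 2 + 5 = 7)
V(O, I) = (7 + I)² (V(O, I) = (I + 7)² = (7 + I)²)
K(v) = -3*v (K(v) = v*(-3) = -3*v)
Q = -3729 (Q = -2003 - 1726 = -3729)
K(V(-8, N))/(-760) - 959/Q = -3*(7 + 8)²/(-760) - 959/(-3729) = -3*15²*(-1/760) - 959*(-1/3729) = -3*225*(-1/760) + 959/3729 = -675*(-1/760) + 959/3729 = 135/152 + 959/3729 = 649183/566808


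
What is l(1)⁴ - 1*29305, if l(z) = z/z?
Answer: -29304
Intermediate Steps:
l(z) = 1
l(1)⁴ - 1*29305 = 1⁴ - 1*29305 = 1 - 29305 = -29304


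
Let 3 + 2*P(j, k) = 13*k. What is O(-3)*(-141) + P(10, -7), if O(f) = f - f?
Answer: -47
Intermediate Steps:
O(f) = 0
P(j, k) = -3/2 + 13*k/2 (P(j, k) = -3/2 + (13*k)/2 = -3/2 + 13*k/2)
O(-3)*(-141) + P(10, -7) = 0*(-141) + (-3/2 + (13/2)*(-7)) = 0 + (-3/2 - 91/2) = 0 - 47 = -47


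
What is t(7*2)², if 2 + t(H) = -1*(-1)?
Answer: 1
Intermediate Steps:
t(H) = -1 (t(H) = -2 - 1*(-1) = -2 + 1 = -1)
t(7*2)² = (-1)² = 1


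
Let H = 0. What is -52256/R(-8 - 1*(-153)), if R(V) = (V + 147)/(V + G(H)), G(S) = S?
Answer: -1894280/73 ≈ -25949.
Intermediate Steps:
R(V) = (147 + V)/V (R(V) = (V + 147)/(V + 0) = (147 + V)/V)
-52256/R(-8 - 1*(-153)) = -52256*(-8 - 1*(-153))/(147 + (-8 - 1*(-153))) = -52256*(-8 + 153)/(147 + (-8 + 153)) = -52256*145/(147 + 145) = -52256/((1/145)*292) = -52256/292/145 = -52256*145/292 = -1894280/73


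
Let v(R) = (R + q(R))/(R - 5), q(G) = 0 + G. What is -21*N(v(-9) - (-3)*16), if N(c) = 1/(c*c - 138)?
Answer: -343/37421 ≈ -0.0091660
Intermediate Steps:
q(G) = G
v(R) = 2*R/(-5 + R) (v(R) = (R + R)/(R - 5) = (2*R)/(-5 + R) = 2*R/(-5 + R))
N(c) = 1/(-138 + c²) (N(c) = 1/(c² - 138) = 1/(-138 + c²))
-21*N(v(-9) - (-3)*16) = -21/(-138 + (2*(-9)/(-5 - 9) - (-3)*16)²) = -21/(-138 + (2*(-9)/(-14) - 1*(-48))²) = -21/(-138 + (2*(-9)*(-1/14) + 48)²) = -21/(-138 + (9/7 + 48)²) = -21/(-138 + (345/7)²) = -21/(-138 + 119025/49) = -21/112263/49 = -21*49/112263 = -343/37421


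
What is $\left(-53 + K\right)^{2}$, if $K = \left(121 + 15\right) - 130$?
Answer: $2209$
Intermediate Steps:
$K = 6$ ($K = 136 - 130 = 6$)
$\left(-53 + K\right)^{2} = \left(-53 + 6\right)^{2} = \left(-47\right)^{2} = 2209$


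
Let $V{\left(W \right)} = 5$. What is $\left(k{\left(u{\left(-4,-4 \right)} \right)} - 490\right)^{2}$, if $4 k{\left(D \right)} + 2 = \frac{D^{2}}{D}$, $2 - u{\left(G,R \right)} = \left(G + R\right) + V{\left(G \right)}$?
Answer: $\frac{3829849}{16} \approx 2.3937 \cdot 10^{5}$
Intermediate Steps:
$u{\left(G,R \right)} = -3 - G - R$ ($u{\left(G,R \right)} = 2 - \left(\left(G + R\right) + 5\right) = 2 - \left(5 + G + R\right) = -3 - G - R$)
$k{\left(D \right)} = - \frac{1}{2} + \frac{D}{4}$ ($k{\left(D \right)} = - \frac{1}{2} + \frac{D^{2} \frac{1}{D}}{4} = - \frac{1}{2} + \frac{D}{4}$)
$\left(k{\left(u{\left(-4,-4 \right)} \right)} - 490\right)^{2} = \left(\left(- \frac{1}{2} + \frac{-3 - -4 - -4}{4}\right) - 490\right)^{2} = \left(\left(- \frac{1}{2} + \frac{-3 + 4 + 4}{4}\right) - 490\right)^{2} = \left(\left(- \frac{1}{2} + \frac{1}{4} \cdot 5\right) - 490\right)^{2} = \left(\left(- \frac{1}{2} + \frac{5}{4}\right) - 490\right)^{2} = \left(\frac{3}{4} - 490\right)^{2} = \left(- \frac{1957}{4}\right)^{2} = \frac{3829849}{16}$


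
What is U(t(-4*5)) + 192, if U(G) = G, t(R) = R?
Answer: 172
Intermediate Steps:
U(t(-4*5)) + 192 = -4*5 + 192 = -20 + 192 = 172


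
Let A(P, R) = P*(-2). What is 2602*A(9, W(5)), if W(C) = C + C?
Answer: -46836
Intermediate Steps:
W(C) = 2*C
A(P, R) = -2*P
2602*A(9, W(5)) = 2602*(-2*9) = 2602*(-18) = -46836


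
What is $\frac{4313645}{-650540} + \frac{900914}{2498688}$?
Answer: $- \frac{254809310105}{40637412288} \approx -6.2703$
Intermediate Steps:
$\frac{4313645}{-650540} + \frac{900914}{2498688} = 4313645 \left(- \frac{1}{650540}\right) + 900914 \cdot \frac{1}{2498688} = - \frac{862729}{130108} + \frac{450457}{1249344} = - \frac{254809310105}{40637412288}$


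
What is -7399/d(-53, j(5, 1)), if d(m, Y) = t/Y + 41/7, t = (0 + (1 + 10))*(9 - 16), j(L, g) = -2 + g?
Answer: -51793/580 ≈ -89.298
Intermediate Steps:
t = -77 (t = (0 + 11)*(-7) = 11*(-7) = -77)
d(m, Y) = 41/7 - 77/Y (d(m, Y) = -77/Y + 41/7 = 41/7 - 77/Y)
-7399/d(-53, j(5, 1)) = -7399/(41/7 - 77/(-2 + 1)) = -7399/(41/7 - 77/(-1)) = -7399/(41/7 - 77*(-1)) = -7399/(41/7 + 77) = -7399/580/7 = -7399*7/580 = -51793/580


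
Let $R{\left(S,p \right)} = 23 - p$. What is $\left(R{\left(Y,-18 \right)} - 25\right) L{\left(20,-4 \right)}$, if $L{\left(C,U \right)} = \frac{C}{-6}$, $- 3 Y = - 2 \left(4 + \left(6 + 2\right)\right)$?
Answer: $- \frac{160}{3} \approx -53.333$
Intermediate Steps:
$Y = 8$ ($Y = - \frac{\left(-2\right) \left(4 + \left(6 + 2\right)\right)}{3} = - \frac{\left(-2\right) \left(4 + 8\right)}{3} = - \frac{\left(-2\right) 12}{3} = \left(- \frac{1}{3}\right) \left(-24\right) = 8$)
$L{\left(C,U \right)} = - \frac{C}{6}$ ($L{\left(C,U \right)} = C \left(- \frac{1}{6}\right) = - \frac{C}{6}$)
$\left(R{\left(Y,-18 \right)} - 25\right) L{\left(20,-4 \right)} = \left(\left(23 - -18\right) - 25\right) \left(\left(- \frac{1}{6}\right) 20\right) = \left(\left(23 + 18\right) - 25\right) \left(- \frac{10}{3}\right) = \left(41 - 25\right) \left(- \frac{10}{3}\right) = 16 \left(- \frac{10}{3}\right) = - \frac{160}{3}$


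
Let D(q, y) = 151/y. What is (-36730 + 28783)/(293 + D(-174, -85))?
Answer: -675495/24754 ≈ -27.288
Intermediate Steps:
(-36730 + 28783)/(293 + D(-174, -85)) = (-36730 + 28783)/(293 + 151/(-85)) = -7947/(293 + 151*(-1/85)) = -7947/(293 - 151/85) = -7947/24754/85 = -7947*85/24754 = -675495/24754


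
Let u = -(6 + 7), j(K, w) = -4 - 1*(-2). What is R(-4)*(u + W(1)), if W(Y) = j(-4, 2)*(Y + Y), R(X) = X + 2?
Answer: 34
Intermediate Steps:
j(K, w) = -2 (j(K, w) = -4 + 2 = -2)
R(X) = 2 + X
u = -13 (u = -1*13 = -13)
W(Y) = -4*Y (W(Y) = -2*(Y + Y) = -4*Y)
R(-4)*(u + W(1)) = (2 - 4)*(-13 - 4*1) = -2*(-13 - 4) = -2*(-17) = 34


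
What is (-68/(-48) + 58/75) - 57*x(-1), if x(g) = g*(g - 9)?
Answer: -56781/100 ≈ -567.81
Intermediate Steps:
x(g) = g*(-9 + g)
(-68/(-48) + 58/75) - 57*x(-1) = (-68/(-48) + 58/75) - (-57)*(-9 - 1) = (-68*(-1/48) + 58*(1/75)) - (-57)*(-10) = (17/12 + 58/75) - 57*10 = 219/100 - 570 = -56781/100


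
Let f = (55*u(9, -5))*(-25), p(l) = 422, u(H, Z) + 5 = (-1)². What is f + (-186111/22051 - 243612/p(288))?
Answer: 22864971973/4652761 ≈ 4914.3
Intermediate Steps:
u(H, Z) = -4 (u(H, Z) = -5 + (-1)² = -5 + 1 = -4)
f = 5500 (f = (55*(-4))*(-25) = -220*(-25) = 5500)
f + (-186111/22051 - 243612/p(288)) = 5500 + (-186111/22051 - 243612/422) = 5500 + (-186111*1/22051 - 243612*1/422) = 5500 + (-186111/22051 - 121806/211) = 5500 - 2725213527/4652761 = 22864971973/4652761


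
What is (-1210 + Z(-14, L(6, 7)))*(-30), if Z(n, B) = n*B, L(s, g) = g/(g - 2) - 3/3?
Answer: 36468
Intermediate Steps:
L(s, g) = -1 + g/(-2 + g) (L(s, g) = g/(-2 + g) - 3*⅓ = g/(-2 + g) - 1 = -1 + g/(-2 + g))
Z(n, B) = B*n
(-1210 + Z(-14, L(6, 7)))*(-30) = (-1210 + (2/(-2 + 7))*(-14))*(-30) = (-1210 + (2/5)*(-14))*(-30) = (-1210 + (2*(⅕))*(-14))*(-30) = (-1210 + (⅖)*(-14))*(-30) = (-1210 - 28/5)*(-30) = -6078/5*(-30) = 36468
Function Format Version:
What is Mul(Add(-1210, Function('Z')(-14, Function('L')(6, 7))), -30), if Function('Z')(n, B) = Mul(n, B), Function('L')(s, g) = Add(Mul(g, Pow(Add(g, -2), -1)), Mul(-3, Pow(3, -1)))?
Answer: 36468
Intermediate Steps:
Function('L')(s, g) = Add(-1, Mul(g, Pow(Add(-2, g), -1))) (Function('L')(s, g) = Add(Mul(g, Pow(Add(-2, g), -1)), Mul(-3, Rational(1, 3))) = Add(Mul(g, Pow(Add(-2, g), -1)), -1) = Add(-1, Mul(g, Pow(Add(-2, g), -1))))
Function('Z')(n, B) = Mul(B, n)
Mul(Add(-1210, Function('Z')(-14, Function('L')(6, 7))), -30) = Mul(Add(-1210, Mul(Mul(2, Pow(Add(-2, 7), -1)), -14)), -30) = Mul(Add(-1210, Mul(Mul(2, Pow(5, -1)), -14)), -30) = Mul(Add(-1210, Mul(Mul(2, Rational(1, 5)), -14)), -30) = Mul(Add(-1210, Mul(Rational(2, 5), -14)), -30) = Mul(Add(-1210, Rational(-28, 5)), -30) = Mul(Rational(-6078, 5), -30) = 36468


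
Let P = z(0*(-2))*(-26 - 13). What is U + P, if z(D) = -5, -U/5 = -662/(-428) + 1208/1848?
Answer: 9095755/49434 ≈ 184.00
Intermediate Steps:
U = -543875/49434 (U = -5*(-662/(-428) + 1208/1848) = -5*(-662*(-1/428) + 1208*(1/1848)) = -5*(331/214 + 151/231) = -5*108775/49434 = -543875/49434 ≈ -11.002)
P = 195 (P = -5*(-26 - 13) = -5*(-39) = 195)
U + P = -543875/49434 + 195 = 9095755/49434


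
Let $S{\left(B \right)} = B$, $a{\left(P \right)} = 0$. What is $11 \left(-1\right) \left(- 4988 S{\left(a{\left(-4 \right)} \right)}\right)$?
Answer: $0$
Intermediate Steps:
$11 \left(-1\right) \left(- 4988 S{\left(a{\left(-4 \right)} \right)}\right) = 11 \left(-1\right) \left(\left(-4988\right) 0\right) = \left(-11\right) 0 = 0$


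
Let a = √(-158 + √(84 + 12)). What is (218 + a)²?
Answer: (218 + I*√2*√(79 - 2*√6))² ≈ 47376.0 + 5307.8*I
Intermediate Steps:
a = √(-158 + 4*√6) (a = √(-158 + √96) = √(-158 + 4*√6) ≈ 12.174*I)
(218 + a)² = (218 + √(-158 + 4*√6))²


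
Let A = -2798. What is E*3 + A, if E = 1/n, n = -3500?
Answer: -9793003/3500 ≈ -2798.0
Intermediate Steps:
E = -1/3500 (E = 1/(-3500) = -1/3500 ≈ -0.00028571)
E*3 + A = -1/3500*3 - 2798 = -3/3500 - 2798 = -9793003/3500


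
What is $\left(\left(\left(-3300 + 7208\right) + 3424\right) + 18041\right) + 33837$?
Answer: $59210$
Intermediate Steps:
$\left(\left(\left(-3300 + 7208\right) + 3424\right) + 18041\right) + 33837 = \left(\left(3908 + 3424\right) + 18041\right) + 33837 = \left(7332 + 18041\right) + 33837 = 25373 + 33837 = 59210$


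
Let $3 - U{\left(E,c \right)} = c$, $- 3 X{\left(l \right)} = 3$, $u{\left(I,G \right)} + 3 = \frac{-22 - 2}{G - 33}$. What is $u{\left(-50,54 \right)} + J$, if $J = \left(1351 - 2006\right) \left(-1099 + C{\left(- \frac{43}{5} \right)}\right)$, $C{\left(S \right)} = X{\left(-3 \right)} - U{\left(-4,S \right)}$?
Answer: $\frac{5096657}{7} \approx 7.2809 \cdot 10^{5}$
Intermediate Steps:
$u{\left(I,G \right)} = -3 - \frac{24}{-33 + G}$ ($u{\left(I,G \right)} = -3 + \frac{-22 - 2}{G - 33} = -3 - \frac{24}{-33 + G}$)
$X{\left(l \right)} = -1$ ($X{\left(l \right)} = \left(- \frac{1}{3}\right) 3 = -1$)
$U{\left(E,c \right)} = 3 - c$
$C{\left(S \right)} = -4 + S$ ($C{\left(S \right)} = -1 - \left(3 - S\right) = -1 + \left(-3 + S\right) = -4 + S$)
$J = 728098$ ($J = \left(1351 - 2006\right) \left(-1099 - \left(4 + \frac{43}{5}\right)\right) = - 655 \left(-1099 - \frac{63}{5}\right) = \left(-655\right) \left(- \frac{5558}{5}\right) = 728098$)
$u{\left(-50,54 \right)} + J = \frac{3 \left(25 - 54\right)}{-33 + 54} + 728098 = \frac{3 \left(25 - 54\right)}{21} + 728098 = 3 \cdot \frac{1}{21} \left(-29\right) + 728098 = - \frac{29}{7} + 728098 = \frac{5096657}{7}$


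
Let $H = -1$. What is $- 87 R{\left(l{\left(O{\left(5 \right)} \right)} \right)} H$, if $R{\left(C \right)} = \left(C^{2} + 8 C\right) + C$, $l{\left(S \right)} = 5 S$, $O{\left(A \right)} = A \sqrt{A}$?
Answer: $271875 + 19575 \sqrt{5} \approx 3.1565 \cdot 10^{5}$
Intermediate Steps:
$O{\left(A \right)} = A^{\frac{3}{2}}$
$R{\left(C \right)} = C^{2} + 9 C$
$- 87 R{\left(l{\left(O{\left(5 \right)} \right)} \right)} H = - 87 \cdot 5 \cdot 5^{\frac{3}{2}} \left(9 + 5 \cdot 5^{\frac{3}{2}}\right) \left(-1\right) = - 87 \cdot 5 \cdot 5 \sqrt{5} \left(9 + 5 \cdot 5 \sqrt{5}\right) \left(-1\right) = - 87 \cdot 25 \sqrt{5} \left(9 + 25 \sqrt{5}\right) \left(-1\right) = - 2175 \sqrt{5} \left(9 + 25 \sqrt{5}\right) \left(-1\right) = 2175 \sqrt{5} \left(9 + 25 \sqrt{5}\right)$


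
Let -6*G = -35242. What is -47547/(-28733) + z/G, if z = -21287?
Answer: -997092426/506304193 ≈ -1.9694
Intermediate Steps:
G = 17621/3 (G = -⅙*(-35242) = 17621/3 ≈ 5873.7)
-47547/(-28733) + z/G = -47547/(-28733) - 21287/17621/3 = -47547*(-1/28733) - 21287*3/17621 = 47547/28733 - 63861/17621 = -997092426/506304193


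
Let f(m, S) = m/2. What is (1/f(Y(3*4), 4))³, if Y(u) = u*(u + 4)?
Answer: 1/884736 ≈ 1.1303e-6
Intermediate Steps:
Y(u) = u*(4 + u)
f(m, S) = m/2 (f(m, S) = m*(½) = m/2)
(1/f(Y(3*4), 4))³ = (1/(((3*4)*(4 + 3*4))/2))³ = (1/((12*(4 + 12))/2))³ = (1/((12*16)/2))³ = (1/((½)*192))³ = (1/96)³ = 1/884736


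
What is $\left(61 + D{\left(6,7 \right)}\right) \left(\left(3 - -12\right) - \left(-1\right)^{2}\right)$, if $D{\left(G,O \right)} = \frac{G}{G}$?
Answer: $868$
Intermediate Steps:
$D{\left(G,O \right)} = 1$
$\left(61 + D{\left(6,7 \right)}\right) \left(\left(3 - -12\right) - \left(-1\right)^{2}\right) = \left(61 + 1\right) \left(\left(3 - -12\right) - \left(-1\right)^{2}\right) = 62 \left(\left(3 + 12\right) - 1\right) = 62 \left(15 - 1\right) = 62 \cdot 14 = 868$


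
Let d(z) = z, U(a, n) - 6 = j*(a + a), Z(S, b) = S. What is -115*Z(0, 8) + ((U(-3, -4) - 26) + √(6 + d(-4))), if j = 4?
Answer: -44 + √2 ≈ -42.586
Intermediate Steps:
U(a, n) = 6 + 8*a (U(a, n) = 6 + 4*(a + a) = 6 + 4*(2*a) = 6 + 8*a)
-115*Z(0, 8) + ((U(-3, -4) - 26) + √(6 + d(-4))) = -115*0 + (((6 + 8*(-3)) - 26) + √(6 - 4)) = 0 + (((6 - 24) - 26) + √2) = 0 + ((-18 - 26) + √2) = 0 + (-44 + √2) = -44 + √2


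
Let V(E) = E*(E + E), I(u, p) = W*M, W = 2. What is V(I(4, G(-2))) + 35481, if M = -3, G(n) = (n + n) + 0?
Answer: 35553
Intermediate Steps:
G(n) = 2*n (G(n) = 2*n + 0 = 2*n)
I(u, p) = -6 (I(u, p) = 2*(-3) = -6)
V(E) = 2*E² (V(E) = E*(2*E) = 2*E²)
V(I(4, G(-2))) + 35481 = 2*(-6)² + 35481 = 2*36 + 35481 = 72 + 35481 = 35553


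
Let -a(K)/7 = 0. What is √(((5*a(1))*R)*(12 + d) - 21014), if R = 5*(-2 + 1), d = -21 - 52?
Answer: I*√21014 ≈ 144.96*I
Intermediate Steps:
a(K) = 0 (a(K) = -7*0 = 0)
d = -73
R = -5 (R = 5*(-1) = -5)
√(((5*a(1))*R)*(12 + d) - 21014) = √(((5*0)*(-5))*(12 - 73) - 21014) = √((0*(-5))*(-61) - 21014) = √(0*(-61) - 21014) = √(0 - 21014) = √(-21014) = I*√21014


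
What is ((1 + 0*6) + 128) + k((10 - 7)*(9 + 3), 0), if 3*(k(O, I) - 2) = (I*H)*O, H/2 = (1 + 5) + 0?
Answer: 131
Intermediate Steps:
H = 12 (H = 2*((1 + 5) + 0) = 2*(6 + 0) = 2*6 = 12)
k(O, I) = 2 + 4*I*O (k(O, I) = 2 + ((I*12)*O)/3 = 2 + ((12*I)*O)/3 = 2 + (12*I*O)/3 = 2 + 4*I*O)
((1 + 0*6) + 128) + k((10 - 7)*(9 + 3), 0) = ((1 + 0*6) + 128) + (2 + 4*0*((10 - 7)*(9 + 3))) = ((1 + 0) + 128) + (2 + 4*0*(3*12)) = (1 + 128) + (2 + 4*0*36) = 129 + (2 + 0) = 129 + 2 = 131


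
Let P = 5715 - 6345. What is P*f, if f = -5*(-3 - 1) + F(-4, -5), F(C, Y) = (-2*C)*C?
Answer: 7560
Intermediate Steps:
F(C, Y) = -2*C²
f = -12 (f = -5*(-3 - 1) - 2*(-4)² = -5*(-4) - 2*16 = 20 - 32 = -12)
P = -630
P*f = -630*(-12) = 7560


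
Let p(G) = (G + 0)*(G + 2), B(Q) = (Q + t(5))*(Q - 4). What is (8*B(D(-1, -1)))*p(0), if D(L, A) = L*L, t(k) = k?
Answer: 0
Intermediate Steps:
D(L, A) = L²
B(Q) = (-4 + Q)*(5 + Q) (B(Q) = (Q + 5)*(Q - 4) = (5 + Q)*(-4 + Q) = (-4 + Q)*(5 + Q))
p(G) = G*(2 + G)
(8*B(D(-1, -1)))*p(0) = (8*(-20 + (-1)² + ((-1)²)²))*(0*(2 + 0)) = (8*(-20 + 1 + 1²))*(0*2) = (8*(-20 + 1 + 1))*0 = (8*(-18))*0 = -144*0 = 0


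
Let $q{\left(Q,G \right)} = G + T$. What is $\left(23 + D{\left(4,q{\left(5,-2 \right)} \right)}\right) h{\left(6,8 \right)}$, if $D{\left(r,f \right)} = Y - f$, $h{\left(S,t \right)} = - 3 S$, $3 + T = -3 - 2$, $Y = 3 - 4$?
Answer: $-576$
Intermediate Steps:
$Y = -1$
$T = -8$ ($T = -3 - 5 = -8$)
$q{\left(Q,G \right)} = -8 + G$ ($q{\left(Q,G \right)} = G - 8 = -8 + G$)
$D{\left(r,f \right)} = -1 - f$
$\left(23 + D{\left(4,q{\left(5,-2 \right)} \right)}\right) h{\left(6,8 \right)} = \left(23 - -9\right) \left(\left(-3\right) 6\right) = \left(23 - -9\right) \left(-18\right) = \left(23 + \left(-1 + 10\right)\right) \left(-18\right) = \left(23 + 9\right) \left(-18\right) = 32 \left(-18\right) = -576$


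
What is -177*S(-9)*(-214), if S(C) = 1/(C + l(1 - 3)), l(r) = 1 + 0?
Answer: -18939/4 ≈ -4734.8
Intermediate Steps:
l(r) = 1
S(C) = 1/(1 + C) (S(C) = 1/(C + 1) = 1/(1 + C))
-177*S(-9)*(-214) = -177/(1 - 9)*(-214) = -177/(-8)*(-214) = -177*(-⅛)*(-214) = (177/8)*(-214) = -18939/4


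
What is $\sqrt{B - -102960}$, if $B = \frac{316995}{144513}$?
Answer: $\frac{5 \sqrt{9556725280083}}{48171} \approx 320.88$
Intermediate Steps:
$B = \frac{105665}{48171}$ ($B = 316995 \cdot \frac{1}{144513} = \frac{105665}{48171} \approx 2.1935$)
$\sqrt{B - -102960} = \sqrt{\frac{105665}{48171} - -102960} = \sqrt{\frac{105665}{48171} + 102960} = \sqrt{\frac{4959791825}{48171}} = \frac{5 \sqrt{9556725280083}}{48171}$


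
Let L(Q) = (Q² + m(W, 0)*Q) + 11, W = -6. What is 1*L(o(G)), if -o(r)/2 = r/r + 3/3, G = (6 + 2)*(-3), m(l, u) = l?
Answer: 51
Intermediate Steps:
G = -24 (G = 8*(-3) = -24)
o(r) = -4 (o(r) = -2*(r/r + 3/3) = -2*(1 + 3*(⅓)) = -2*(1 + 1) = -2*2 = -4)
L(Q) = 11 + Q² - 6*Q (L(Q) = (Q² - 6*Q) + 11 = 11 + Q² - 6*Q)
1*L(o(G)) = 1*(11 + (-4)² - 6*(-4)) = 1*(11 + 16 + 24) = 1*51 = 51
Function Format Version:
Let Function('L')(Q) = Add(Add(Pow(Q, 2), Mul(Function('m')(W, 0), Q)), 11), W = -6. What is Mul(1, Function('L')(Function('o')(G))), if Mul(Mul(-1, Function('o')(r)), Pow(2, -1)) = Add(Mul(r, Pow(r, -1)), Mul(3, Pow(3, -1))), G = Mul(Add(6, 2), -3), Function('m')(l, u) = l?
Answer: 51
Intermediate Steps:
G = -24 (G = Mul(8, -3) = -24)
Function('o')(r) = -4 (Function('o')(r) = Mul(-2, Add(Mul(r, Pow(r, -1)), Mul(3, Pow(3, -1)))) = Mul(-2, Add(1, Mul(3, Rational(1, 3)))) = Mul(-2, Add(1, 1)) = Mul(-2, 2) = -4)
Function('L')(Q) = Add(11, Pow(Q, 2), Mul(-6, Q)) (Function('L')(Q) = Add(Add(Pow(Q, 2), Mul(-6, Q)), 11) = Add(11, Pow(Q, 2), Mul(-6, Q)))
Mul(1, Function('L')(Function('o')(G))) = Mul(1, Add(11, Pow(-4, 2), Mul(-6, -4))) = Mul(1, Add(11, 16, 24)) = Mul(1, 51) = 51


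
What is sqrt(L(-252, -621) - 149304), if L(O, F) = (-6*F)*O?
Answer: 16*I*sqrt(4251) ≈ 1043.2*I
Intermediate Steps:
L(O, F) = -6*F*O
sqrt(L(-252, -621) - 149304) = sqrt(-6*(-621)*(-252) - 149304) = sqrt(-938952 - 149304) = sqrt(-1088256) = 16*I*sqrt(4251)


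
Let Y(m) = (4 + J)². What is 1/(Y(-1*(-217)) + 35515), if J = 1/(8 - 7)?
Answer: 1/35540 ≈ 2.8137e-5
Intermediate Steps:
J = 1 (J = 1/1 = 1)
Y(m) = 25 (Y(m) = (4 + 1)² = 5² = 25)
1/(Y(-1*(-217)) + 35515) = 1/(25 + 35515) = 1/35540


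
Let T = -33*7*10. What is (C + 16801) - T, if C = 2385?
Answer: 21496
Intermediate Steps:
T = -2310 (T = -231*10 = -2310)
(C + 16801) - T = (2385 + 16801) - 1*(-2310) = 19186 + 2310 = 21496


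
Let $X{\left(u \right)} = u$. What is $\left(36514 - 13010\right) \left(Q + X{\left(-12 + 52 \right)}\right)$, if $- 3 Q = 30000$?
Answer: $-234099840$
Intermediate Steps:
$Q = -10000$ ($Q = \left(- \frac{1}{3}\right) 30000 = -10000$)
$\left(36514 - 13010\right) \left(Q + X{\left(-12 + 52 \right)}\right) = \left(36514 - 13010\right) \left(-10000 + \left(-12 + 52\right)\right) = 23504 \left(-10000 + 40\right) = 23504 \left(-9960\right) = -234099840$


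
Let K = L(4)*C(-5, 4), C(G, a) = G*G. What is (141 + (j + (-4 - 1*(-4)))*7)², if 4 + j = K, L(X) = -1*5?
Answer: 580644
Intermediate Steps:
L(X) = -5
C(G, a) = G²
K = -125 (K = -5*(-5)² = -5*25 = -125)
j = -129 (j = -4 - 125 = -129)
(141 + (j + (-4 - 1*(-4)))*7)² = (141 + (-129 + (-4 - 1*(-4)))*7)² = (141 + (-129 + (-4 + 4))*7)² = (141 + (-129 + 0)*7)² = (141 - 129*7)² = (141 - 903)² = (-762)² = 580644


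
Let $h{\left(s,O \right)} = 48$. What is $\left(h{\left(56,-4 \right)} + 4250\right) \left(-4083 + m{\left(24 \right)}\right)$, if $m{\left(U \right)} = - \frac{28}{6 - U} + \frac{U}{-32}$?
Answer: $- \frac{315814891}{18} \approx -1.7545 \cdot 10^{7}$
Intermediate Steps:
$m{\left(U \right)} = - \frac{28}{6 - U} - \frac{U}{32}$ ($m{\left(U \right)} = - \frac{28}{6 - U} + U \left(- \frac{1}{32}\right) = - \frac{28}{6 - U} - \frac{U}{32}$)
$\left(h{\left(56,-4 \right)} + 4250\right) \left(-4083 + m{\left(24 \right)}\right) = \left(48 + 4250\right) \left(-4083 + \frac{896 - 24^{2} + 6 \cdot 24}{32 \left(-6 + 24\right)}\right) = 4298 \left(-4083 + \frac{896 - 576 + 144}{32 \cdot 18}\right) = 4298 \left(-4083 + \frac{1}{32} \cdot \frac{1}{18} \left(896 - 576 + 144\right)\right) = 4298 \left(-4083 + \frac{1}{32} \cdot \frac{1}{18} \cdot 464\right) = 4298 \left(-4083 + \frac{29}{36}\right) = 4298 \left(- \frac{146959}{36}\right) = - \frac{315814891}{18}$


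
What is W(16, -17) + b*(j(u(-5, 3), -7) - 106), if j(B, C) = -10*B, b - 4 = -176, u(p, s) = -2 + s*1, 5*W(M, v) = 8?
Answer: 99768/5 ≈ 19954.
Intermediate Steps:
W(M, v) = 8/5 (W(M, v) = (⅕)*8 = 8/5)
u(p, s) = -2 + s
b = -172 (b = 4 - 176 = -172)
W(16, -17) + b*(j(u(-5, 3), -7) - 106) = 8/5 - 172*(-10*(-2 + 3) - 106) = 8/5 - 172*(-10*1 - 106) = 8/5 - 172*(-10 - 106) = 8/5 - 172*(-116) = 8/5 + 19952 = 99768/5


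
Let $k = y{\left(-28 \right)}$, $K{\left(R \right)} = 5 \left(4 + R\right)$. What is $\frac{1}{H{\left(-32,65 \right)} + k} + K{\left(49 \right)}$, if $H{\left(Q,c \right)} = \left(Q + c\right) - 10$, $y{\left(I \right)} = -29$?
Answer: $\frac{1589}{6} \approx 264.83$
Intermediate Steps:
$H{\left(Q,c \right)} = -10 + Q + c$
$K{\left(R \right)} = 20 + 5 R$
$k = -29$
$\frac{1}{H{\left(-32,65 \right)} + k} + K{\left(49 \right)} = \frac{1}{\left(-10 - 32 + 65\right) - 29} + \left(20 + 5 \cdot 49\right) = \frac{1}{23 - 29} + \left(20 + 245\right) = \frac{1}{-6} + 265 = - \frac{1}{6} + 265 = \frac{1589}{6}$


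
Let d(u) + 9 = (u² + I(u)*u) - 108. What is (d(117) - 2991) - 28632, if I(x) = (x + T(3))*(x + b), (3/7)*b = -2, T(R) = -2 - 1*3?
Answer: 1453965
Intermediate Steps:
T(R) = -5 (T(R) = -2 - 3 = -5)
b = -14/3 (b = (7/3)*(-2) = -14/3 ≈ -4.6667)
I(x) = (-5 + x)*(-14/3 + x) (I(x) = (x - 5)*(x - 14/3) = (-5 + x)*(-14/3 + x))
d(u) = -117 + u² + u*(70/3 + u² - 29*u/3) (d(u) = -9 + ((u² + (70/3 + u² - 29*u/3)*u) - 108) = -9 + ((u² + u*(70/3 + u² - 29*u/3)) - 108) = -9 + (-108 + u² + u*(70/3 + u² - 29*u/3)) = -117 + u² + u*(70/3 + u² - 29*u/3))
(d(117) - 2991) - 28632 = ((-117 + 117³ - 26/3*117² + (70/3)*117) - 2991) - 28632 = ((-117 + 1601613 - 26/3*13689 + 2730) - 2991) - 28632 = ((-117 + 1601613 - 118638 + 2730) - 2991) - 28632 = (1485588 - 2991) - 28632 = 1482597 - 28632 = 1453965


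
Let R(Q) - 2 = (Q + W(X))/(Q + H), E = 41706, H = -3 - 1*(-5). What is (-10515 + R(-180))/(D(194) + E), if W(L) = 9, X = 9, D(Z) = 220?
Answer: -1871143/7462828 ≈ -0.25073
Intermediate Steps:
H = 2 (H = -3 + 5 = 2)
R(Q) = 2 + (9 + Q)/(2 + Q) (R(Q) = 2 + (Q + 9)/(Q + 2) = 2 + (9 + Q)/(2 + Q))
(-10515 + R(-180))/(D(194) + E) = (-10515 + (13 + 3*(-180))/(2 - 180))/(220 + 41706) = (-10515 + (13 - 540)/(-178))/41926 = (-10515 - 1/178*(-527))*(1/41926) = (-10515 + 527/178)*(1/41926) = -1871143/178*1/41926 = -1871143/7462828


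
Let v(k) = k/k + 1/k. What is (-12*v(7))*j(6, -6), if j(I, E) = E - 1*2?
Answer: 768/7 ≈ 109.71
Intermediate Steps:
j(I, E) = -2 + E (j(I, E) = E - 2 = -2 + E)
v(k) = 1 + 1/k
(-12*v(7))*j(6, -6) = (-12*(1 + 7)/7)*(-2 - 6) = -12*8/7*(-8) = -96/7*(-8) = 768/7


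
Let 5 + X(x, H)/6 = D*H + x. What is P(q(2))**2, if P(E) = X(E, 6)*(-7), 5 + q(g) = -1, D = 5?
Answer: 636804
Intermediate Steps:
q(g) = -6 (q(g) = -5 - 1 = -6)
X(x, H) = -30 + 6*x + 30*H (X(x, H) = -30 + 6*(5*H + x) = -30 + 6*(x + 5*H) = -30 + (6*x + 30*H) = -30 + 6*x + 30*H)
P(E) = -1050 - 42*E (P(E) = (-30 + 6*E + 30*6)*(-7) = (-30 + 6*E + 180)*(-7) = (150 + 6*E)*(-7) = -1050 - 42*E)
P(q(2))**2 = (-1050 - 42*(-6))**2 = (-1050 + 252)**2 = (-798)**2 = 636804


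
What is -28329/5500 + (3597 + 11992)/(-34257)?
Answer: -1056206053/188413500 ≈ -5.6058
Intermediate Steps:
-28329/5500 + (3597 + 11992)/(-34257) = -28329*1/5500 + 15589*(-1/34257) = -28329/5500 - 15589/34257 = -1056206053/188413500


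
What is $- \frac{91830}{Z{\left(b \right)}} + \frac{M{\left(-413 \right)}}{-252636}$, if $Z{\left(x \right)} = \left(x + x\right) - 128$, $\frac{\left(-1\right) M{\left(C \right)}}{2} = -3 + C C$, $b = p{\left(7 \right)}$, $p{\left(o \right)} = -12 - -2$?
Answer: $\frac{78547471}{126318} \approx 621.82$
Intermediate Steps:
$p{\left(o \right)} = -10$ ($p{\left(o \right)} = -12 + 2 = -10$)
$b = -10$
$M{\left(C \right)} = 6 - 2 C^{2}$ ($M{\left(C \right)} = - 2 \left(-3 + C C\right) = - 2 \left(-3 + C^{2}\right) = 6 - 2 C^{2}$)
$Z{\left(x \right)} = -128 + 2 x$ ($Z{\left(x \right)} = 2 x - 128 = -128 + 2 x$)
$- \frac{91830}{Z{\left(b \right)}} + \frac{M{\left(-413 \right)}}{-252636} = - \frac{91830}{-128 + 2 \left(-10\right)} + \frac{6 - 2 \left(-413\right)^{2}}{-252636} = - \frac{91830}{-128 - 20} + \left(6 - 341138\right) \left(- \frac{1}{252636}\right) = - \frac{91830}{-148} + \left(6 - 341138\right) \left(- \frac{1}{252636}\right) = \left(-91830\right) \left(- \frac{1}{148}\right) - - \frac{85283}{63159} = \frac{45915}{74} + \frac{85283}{63159} = \frac{78547471}{126318}$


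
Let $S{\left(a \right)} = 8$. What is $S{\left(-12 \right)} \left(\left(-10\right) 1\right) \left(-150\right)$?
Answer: $12000$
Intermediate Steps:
$S{\left(-12 \right)} \left(\left(-10\right) 1\right) \left(-150\right) = 8 \left(\left(-10\right) 1\right) \left(-150\right) = 8 \left(-10\right) \left(-150\right) = \left(-80\right) \left(-150\right) = 12000$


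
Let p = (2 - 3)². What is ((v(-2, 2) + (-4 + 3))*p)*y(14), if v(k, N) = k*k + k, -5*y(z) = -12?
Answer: 12/5 ≈ 2.4000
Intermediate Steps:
p = 1 (p = (-1)² = 1)
y(z) = 12/5 (y(z) = -⅕*(-12) = 12/5)
v(k, N) = k + k² (v(k, N) = k² + k = k + k²)
((v(-2, 2) + (-4 + 3))*p)*y(14) = ((-2*(1 - 2) + (-4 + 3))*1)*(12/5) = ((-2*(-1) - 1)*1)*(12/5) = ((2 - 1)*1)*(12/5) = (1*1)*(12/5) = 1*(12/5) = 12/5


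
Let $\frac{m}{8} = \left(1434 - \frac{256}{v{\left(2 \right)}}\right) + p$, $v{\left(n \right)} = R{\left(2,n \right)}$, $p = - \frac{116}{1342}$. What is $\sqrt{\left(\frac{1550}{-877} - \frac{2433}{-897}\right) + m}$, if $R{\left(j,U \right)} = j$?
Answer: $\frac{\sqrt{323467240817527731067}}{175951633} \approx 102.22$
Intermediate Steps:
$p = - \frac{58}{671}$ ($p = \left(-116\right) \frac{1}{1342} = - \frac{58}{671} \approx -0.086438$)
$v{\left(n \right)} = 2$
$m = \frac{7010144}{671}$ ($m = 8 \left(\left(1434 - \frac{256}{2}\right) - \frac{58}{671}\right) = 8 \left(\left(1434 - 128\right) - \frac{58}{671}\right) = 8 \left(1306 - \frac{58}{671}\right) = 8 \cdot \frac{876268}{671} = \frac{7010144}{671} \approx 10447.0$)
$\sqrt{\left(\frac{1550}{-877} - \frac{2433}{-897}\right) + m} = \sqrt{\left(\frac{1550}{-877} - \frac{2433}{-897}\right) + \frac{7010144}{671}} = \sqrt{\left(1550 \left(- \frac{1}{877}\right) - - \frac{811}{299}\right) + \frac{7010144}{671}} = \sqrt{\left(- \frac{1550}{877} + \frac{811}{299}\right) + \frac{7010144}{671}} = \sqrt{\frac{247797}{262223} + \frac{7010144}{671}} = \sqrt{\frac{1838387261899}{175951633}} = \frac{\sqrt{323467240817527731067}}{175951633}$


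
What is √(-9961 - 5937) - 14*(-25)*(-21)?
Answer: -7350 + I*√15898 ≈ -7350.0 + 126.09*I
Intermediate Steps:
√(-9961 - 5937) - 14*(-25)*(-21) = √(-15898) + 350*(-21) = I*√15898 - 7350 = -7350 + I*√15898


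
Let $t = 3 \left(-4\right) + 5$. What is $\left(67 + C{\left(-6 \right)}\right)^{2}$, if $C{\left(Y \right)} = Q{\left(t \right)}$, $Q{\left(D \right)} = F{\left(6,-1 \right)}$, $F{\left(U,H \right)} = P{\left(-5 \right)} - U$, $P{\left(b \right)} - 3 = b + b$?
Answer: $2916$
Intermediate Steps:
$P{\left(b \right)} = 3 + 2 b$ ($P{\left(b \right)} = 3 + \left(b + b\right) = 3 + 2 b$)
$t = -7$ ($t = -12 + 5 = -7$)
$F{\left(U,H \right)} = -7 - U$ ($F{\left(U,H \right)} = \left(3 + 2 \left(-5\right)\right) - U = \left(3 - 10\right) - U = -7 - U$)
$Q{\left(D \right)} = -13$ ($Q{\left(D \right)} = -7 - 6 = -13$)
$C{\left(Y \right)} = -13$
$\left(67 + C{\left(-6 \right)}\right)^{2} = \left(67 - 13\right)^{2} = 54^{2} = 2916$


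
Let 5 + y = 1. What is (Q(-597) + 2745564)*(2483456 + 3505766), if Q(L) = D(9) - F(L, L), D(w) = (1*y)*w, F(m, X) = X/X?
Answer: 16443570709994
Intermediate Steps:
y = -4 (y = -5 + 1 = -4)
F(m, X) = 1
D(w) = -4*w (D(w) = (1*(-4))*w = -4*w)
Q(L) = -37 (Q(L) = -4*9 - 1*1 = -36 - 1 = -37)
(Q(-597) + 2745564)*(2483456 + 3505766) = (-37 + 2745564)*(2483456 + 3505766) = 2745527*5989222 = 16443570709994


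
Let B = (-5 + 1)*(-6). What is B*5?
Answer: 120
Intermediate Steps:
B = 24 (B = -4*(-6) = 24)
B*5 = 24*5 = 120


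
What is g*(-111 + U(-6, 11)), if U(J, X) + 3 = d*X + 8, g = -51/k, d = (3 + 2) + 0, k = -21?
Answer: -867/7 ≈ -123.86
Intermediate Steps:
d = 5 (d = 5 + 0 = 5)
g = 17/7 (g = -51/(-21) = -51*(-1/21) = 17/7 ≈ 2.4286)
U(J, X) = 5 + 5*X (U(J, X) = -3 + (5*X + 8) = -3 + (8 + 5*X) = 5 + 5*X)
g*(-111 + U(-6, 11)) = 17*(-111 + (5 + 5*11))/7 = 17*(-111 + (5 + 55))/7 = 17*(-111 + 60)/7 = (17/7)*(-51) = -867/7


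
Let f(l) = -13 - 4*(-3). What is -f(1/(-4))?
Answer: 1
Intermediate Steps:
f(l) = -1 (f(l) = -13 + 12 = -1)
-f(1/(-4)) = -1*(-1) = 1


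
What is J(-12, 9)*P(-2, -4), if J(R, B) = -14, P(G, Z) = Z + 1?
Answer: 42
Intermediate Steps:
P(G, Z) = 1 + Z
J(-12, 9)*P(-2, -4) = -14*(1 - 4) = -14*(-3) = 42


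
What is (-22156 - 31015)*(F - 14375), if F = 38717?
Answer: -1294288482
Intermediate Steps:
(-22156 - 31015)*(F - 14375) = (-22156 - 31015)*(38717 - 14375) = -53171*24342 = -1294288482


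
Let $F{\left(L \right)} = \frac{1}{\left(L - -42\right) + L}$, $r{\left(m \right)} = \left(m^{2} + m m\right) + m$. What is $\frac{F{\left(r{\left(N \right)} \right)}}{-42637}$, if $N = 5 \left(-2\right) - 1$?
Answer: $- \frac{1}{21489048} \approx -4.6535 \cdot 10^{-8}$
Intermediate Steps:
$N = -11$ ($N = -10 - 1 = -11$)
$r{\left(m \right)} = m + 2 m^{2}$ ($r{\left(m \right)} = \left(m^{2} + m^{2}\right) + m = 2 m^{2} + m = m + 2 m^{2}$)
$F{\left(L \right)} = \frac{1}{42 + 2 L}$ ($F{\left(L \right)} = \frac{1}{\left(L + 42\right) + L} = \frac{1}{\left(42 + L\right) + L} = \frac{1}{42 + 2 L}$)
$\frac{F{\left(r{\left(N \right)} \right)}}{-42637} = \frac{\frac{1}{2} \frac{1}{21 - 11 \left(1 + 2 \left(-11\right)\right)}}{-42637} = \frac{1}{2 \left(21 - 11 \left(1 - 22\right)\right)} \left(- \frac{1}{42637}\right) = \frac{1}{2 \left(21 - -231\right)} \left(- \frac{1}{42637}\right) = \frac{1}{2 \left(21 + 231\right)} \left(- \frac{1}{42637}\right) = \frac{1}{2 \cdot 252} \left(- \frac{1}{42637}\right) = \frac{1}{2} \cdot \frac{1}{252} \left(- \frac{1}{42637}\right) = \frac{1}{504} \left(- \frac{1}{42637}\right) = - \frac{1}{21489048}$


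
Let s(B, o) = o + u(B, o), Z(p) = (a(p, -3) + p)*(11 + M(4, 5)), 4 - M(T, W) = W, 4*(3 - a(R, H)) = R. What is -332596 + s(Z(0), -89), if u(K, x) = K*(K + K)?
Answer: -330885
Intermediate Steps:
a(R, H) = 3 - R/4
M(T, W) = 4 - W
u(K, x) = 2*K**2 (u(K, x) = K*(2*K) = 2*K**2)
Z(p) = 30 + 15*p/2 (Z(p) = ((3 - p/4) + p)*(11 + (4 - 1*5)) = (3 + 3*p/4)*(11 + (4 - 5)) = (3 + 3*p/4)*(11 - 1) = (3 + 3*p/4)*10 = 30 + 15*p/2)
s(B, o) = o + 2*B**2
-332596 + s(Z(0), -89) = -332596 + (-89 + 2*(30 + (15/2)*0)**2) = -332596 + (-89 + 2*(30 + 0)**2) = -332596 + (-89 + 2*30**2) = -332596 + (-89 + 2*900) = -332596 + (-89 + 1800) = -332596 + 1711 = -330885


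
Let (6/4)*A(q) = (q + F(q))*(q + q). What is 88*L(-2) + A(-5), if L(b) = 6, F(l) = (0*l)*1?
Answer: 1684/3 ≈ 561.33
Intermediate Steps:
F(l) = 0 (F(l) = 0*1 = 0)
A(q) = 4*q²/3 (A(q) = 2*((q + 0)*(q + q))/3 = 2*(q*(2*q))/3 = 2*(2*q²)/3 = 4*q²/3)
88*L(-2) + A(-5) = 88*6 + (4/3)*(-5)² = 528 + (4/3)*25 = 528 + 100/3 = 1684/3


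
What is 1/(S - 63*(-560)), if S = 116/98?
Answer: 49/1728778 ≈ 2.8344e-5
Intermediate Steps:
S = 58/49 (S = (1/98)*116 = 58/49 ≈ 1.1837)
1/(S - 63*(-560)) = 1/(58/49 - 63*(-560)) = 1/(58/49 + 35280) = 1/(1728778/49) = 49/1728778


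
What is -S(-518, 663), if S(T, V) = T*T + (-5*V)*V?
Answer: 1929521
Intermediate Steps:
S(T, V) = T² - 5*V²
-S(-518, 663) = -((-518)² - 5*663²) = -(268324 - 5*439569) = -(268324 - 2197845) = -1*(-1929521) = 1929521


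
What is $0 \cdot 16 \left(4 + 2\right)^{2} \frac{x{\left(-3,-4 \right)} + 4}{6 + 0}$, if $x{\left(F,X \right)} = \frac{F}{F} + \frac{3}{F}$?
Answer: $0$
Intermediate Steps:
$x{\left(F,X \right)} = 1 + \frac{3}{F}$
$0 \cdot 16 \left(4 + 2\right)^{2} \frac{x{\left(-3,-4 \right)} + 4}{6 + 0} = 0 \cdot 16 \left(4 + 2\right)^{2} \frac{\frac{3 - 3}{-3} + 4}{6 + 0} = 0 \cdot 6^{2} \frac{\left(- \frac{1}{3}\right) 0 + 4}{6} = 0 \cdot 36 \left(0 + 4\right) \frac{1}{6} = 0 \cdot 36 \cdot 4 \cdot \frac{1}{6} = 0 \cdot 36 \cdot \frac{2}{3} = 0 \cdot 24 = 0$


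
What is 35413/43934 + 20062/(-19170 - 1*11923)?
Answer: 219692501/1366039862 ≈ 0.16082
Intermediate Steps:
35413/43934 + 20062/(-19170 - 1*11923) = 35413*(1/43934) + 20062/(-19170 - 11923) = 35413/43934 + 20062/(-31093) = 35413/43934 + 20062*(-1/31093) = 35413/43934 - 20062/31093 = 219692501/1366039862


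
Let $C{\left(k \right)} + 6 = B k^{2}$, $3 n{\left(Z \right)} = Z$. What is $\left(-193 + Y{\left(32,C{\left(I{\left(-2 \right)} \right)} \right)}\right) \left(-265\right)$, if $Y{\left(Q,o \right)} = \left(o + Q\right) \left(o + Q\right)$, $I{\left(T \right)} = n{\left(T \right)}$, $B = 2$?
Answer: $- \frac{11376715}{81} \approx -1.4045 \cdot 10^{5}$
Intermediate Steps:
$n{\left(Z \right)} = \frac{Z}{3}$
$I{\left(T \right)} = \frac{T}{3}$
$C{\left(k \right)} = -6 + 2 k^{2}$
$Y{\left(Q,o \right)} = \left(Q + o\right)^{2}$ ($Y{\left(Q,o \right)} = \left(Q + o\right) \left(Q + o\right) = \left(Q + o\right)^{2}$)
$\left(-193 + Y{\left(32,C{\left(I{\left(-2 \right)} \right)} \right)}\right) \left(-265\right) = \left(-193 + \left(32 - \left(6 - 2 \left(\frac{1}{3} \left(-2\right)\right)^{2}\right)\right)^{2}\right) \left(-265\right) = \left(-193 + \left(32 - \left(6 - 2 \left(- \frac{2}{3}\right)^{2}\right)\right)^{2}\right) \left(-265\right) = \left(-193 + \left(32 + \left(-6 + 2 \cdot \frac{4}{9}\right)\right)^{2}\right) \left(-265\right) = \left(-193 + \left(32 + \left(-6 + \frac{8}{9}\right)\right)^{2}\right) \left(-265\right) = \left(-193 + \left(32 - \frac{46}{9}\right)^{2}\right) \left(-265\right) = \left(-193 + \left(\frac{242}{9}\right)^{2}\right) \left(-265\right) = \left(-193 + \frac{58564}{81}\right) \left(-265\right) = \frac{42931}{81} \left(-265\right) = - \frac{11376715}{81}$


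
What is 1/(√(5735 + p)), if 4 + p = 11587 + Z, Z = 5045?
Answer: √22363/22363 ≈ 0.0066871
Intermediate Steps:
p = 16628 (p = -4 + (11587 + 5045) = -4 + 16632 = 16628)
1/(√(5735 + p)) = 1/(√(5735 + 16628)) = 1/(√22363) = √22363/22363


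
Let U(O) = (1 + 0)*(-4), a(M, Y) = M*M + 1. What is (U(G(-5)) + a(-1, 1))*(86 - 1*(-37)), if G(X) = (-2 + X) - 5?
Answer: -246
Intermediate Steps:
G(X) = -7 + X
a(M, Y) = 1 + M**2 (a(M, Y) = M**2 + 1 = 1 + M**2)
U(O) = -4 (U(O) = 1*(-4) = -4)
(U(G(-5)) + a(-1, 1))*(86 - 1*(-37)) = (-4 + (1 + (-1)**2))*(86 - 1*(-37)) = (-4 + (1 + 1))*(86 + 37) = (-4 + 2)*123 = -2*123 = -246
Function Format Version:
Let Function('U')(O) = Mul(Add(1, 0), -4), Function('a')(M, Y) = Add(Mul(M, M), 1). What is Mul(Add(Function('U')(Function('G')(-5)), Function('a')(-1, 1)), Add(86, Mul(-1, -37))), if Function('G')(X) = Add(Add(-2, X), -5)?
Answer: -246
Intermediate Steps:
Function('G')(X) = Add(-7, X)
Function('a')(M, Y) = Add(1, Pow(M, 2)) (Function('a')(M, Y) = Add(Pow(M, 2), 1) = Add(1, Pow(M, 2)))
Function('U')(O) = -4 (Function('U')(O) = Mul(1, -4) = -4)
Mul(Add(Function('U')(Function('G')(-5)), Function('a')(-1, 1)), Add(86, Mul(-1, -37))) = Mul(Add(-4, Add(1, Pow(-1, 2))), Add(86, Mul(-1, -37))) = Mul(Add(-4, Add(1, 1)), Add(86, 37)) = Mul(Add(-4, 2), 123) = Mul(-2, 123) = -246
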